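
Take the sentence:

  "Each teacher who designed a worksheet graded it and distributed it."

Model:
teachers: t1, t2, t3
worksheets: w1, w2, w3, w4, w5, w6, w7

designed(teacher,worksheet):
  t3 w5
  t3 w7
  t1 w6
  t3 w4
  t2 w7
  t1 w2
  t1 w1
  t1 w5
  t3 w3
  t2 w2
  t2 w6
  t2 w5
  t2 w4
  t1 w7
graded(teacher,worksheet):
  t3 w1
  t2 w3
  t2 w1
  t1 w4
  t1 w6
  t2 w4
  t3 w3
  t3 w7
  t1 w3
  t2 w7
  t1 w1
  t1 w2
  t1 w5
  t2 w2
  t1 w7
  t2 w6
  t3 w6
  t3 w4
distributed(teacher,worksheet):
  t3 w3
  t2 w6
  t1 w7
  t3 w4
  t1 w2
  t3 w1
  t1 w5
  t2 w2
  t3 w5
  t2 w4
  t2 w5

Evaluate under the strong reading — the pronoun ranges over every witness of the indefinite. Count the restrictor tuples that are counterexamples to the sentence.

"it" takes "a worksheet" as antecedent — a donkey pronoun bound across the clause boundary.
Strong reading: for every (t,w) with designed(t,w), graded(t,w) ∧ distributed(t,w).
Restrictor pairs: (t1,w1) ✗  (t1,w2) ✓  (t1,w5) ✓  (t1,w6) ✗  (t1,w7) ✓  (t2,w2) ✓  (t2,w4) ✓  (t2,w5) ✗  (t2,w6) ✓  (t2,w7) ✗  (t3,w3) ✓  (t3,w4) ✓  (t3,w5) ✗  (t3,w7) ✗
Counterexamples (restrictor pairs failing the scope): 6.

6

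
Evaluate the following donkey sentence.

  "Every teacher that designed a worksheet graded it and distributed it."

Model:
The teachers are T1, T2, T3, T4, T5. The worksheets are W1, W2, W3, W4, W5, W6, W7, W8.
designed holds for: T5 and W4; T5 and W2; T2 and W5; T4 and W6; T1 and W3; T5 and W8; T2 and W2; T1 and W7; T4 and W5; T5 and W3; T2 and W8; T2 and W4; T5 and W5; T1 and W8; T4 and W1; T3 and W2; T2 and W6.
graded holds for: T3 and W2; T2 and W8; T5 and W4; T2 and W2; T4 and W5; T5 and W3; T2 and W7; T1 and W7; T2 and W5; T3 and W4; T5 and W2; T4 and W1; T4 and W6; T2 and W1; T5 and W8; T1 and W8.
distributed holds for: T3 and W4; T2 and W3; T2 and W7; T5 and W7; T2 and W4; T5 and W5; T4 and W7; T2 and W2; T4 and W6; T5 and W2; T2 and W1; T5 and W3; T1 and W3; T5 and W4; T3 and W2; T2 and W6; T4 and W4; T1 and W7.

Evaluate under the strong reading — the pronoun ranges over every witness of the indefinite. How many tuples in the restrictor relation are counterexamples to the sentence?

10

"it" takes "a worksheet" as antecedent — a donkey pronoun bound across the clause boundary.
Strong reading: for every (t,w) with designed(t,w), graded(t,w) ∧ distributed(t,w).
Restrictor pairs: (T1,W3) ✗  (T1,W7) ✓  (T1,W8) ✗  (T2,W2) ✓  (T2,W4) ✗  (T2,W5) ✗  (T2,W6) ✗  (T2,W8) ✗  (T3,W2) ✓  (T4,W1) ✗  (T4,W5) ✗  (T4,W6) ✓  (T5,W2) ✓  (T5,W3) ✓  (T5,W4) ✓  (T5,W5) ✗  (T5,W8) ✗
Counterexamples (restrictor pairs failing the scope): 10.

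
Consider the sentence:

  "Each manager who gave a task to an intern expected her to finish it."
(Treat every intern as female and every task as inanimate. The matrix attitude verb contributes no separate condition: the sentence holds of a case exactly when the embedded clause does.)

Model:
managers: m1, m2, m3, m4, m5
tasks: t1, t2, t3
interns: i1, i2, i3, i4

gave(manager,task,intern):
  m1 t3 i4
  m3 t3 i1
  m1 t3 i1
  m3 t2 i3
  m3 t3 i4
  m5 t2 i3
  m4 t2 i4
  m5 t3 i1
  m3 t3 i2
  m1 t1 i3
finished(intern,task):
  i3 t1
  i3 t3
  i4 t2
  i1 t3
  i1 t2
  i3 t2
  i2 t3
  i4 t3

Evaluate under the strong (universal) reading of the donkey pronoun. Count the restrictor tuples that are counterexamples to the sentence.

0

"her" takes "an intern" as antecedent and "it" takes "a task"; both are donkey pronouns co-varying with the restrictor.
Strong reading: for every (m,t,i) with gave(m,t,i), finished(i,t).
Restrictor triples: (m1,t1,i3)→finished(i3,t1) ✓  (m1,t3,i1)→finished(i1,t3) ✓  (m1,t3,i4)→finished(i4,t3) ✓  (m3,t2,i3)→finished(i3,t2) ✓  (m3,t3,i1)→finished(i1,t3) ✓  (m3,t3,i2)→finished(i2,t3) ✓  (m3,t3,i4)→finished(i4,t3) ✓  (m4,t2,i4)→finished(i4,t2) ✓  (m5,t2,i3)→finished(i3,t2) ✓  (m5,t3,i1)→finished(i1,t3) ✓
Counterexamples (restrictor triples failing the scope): 0.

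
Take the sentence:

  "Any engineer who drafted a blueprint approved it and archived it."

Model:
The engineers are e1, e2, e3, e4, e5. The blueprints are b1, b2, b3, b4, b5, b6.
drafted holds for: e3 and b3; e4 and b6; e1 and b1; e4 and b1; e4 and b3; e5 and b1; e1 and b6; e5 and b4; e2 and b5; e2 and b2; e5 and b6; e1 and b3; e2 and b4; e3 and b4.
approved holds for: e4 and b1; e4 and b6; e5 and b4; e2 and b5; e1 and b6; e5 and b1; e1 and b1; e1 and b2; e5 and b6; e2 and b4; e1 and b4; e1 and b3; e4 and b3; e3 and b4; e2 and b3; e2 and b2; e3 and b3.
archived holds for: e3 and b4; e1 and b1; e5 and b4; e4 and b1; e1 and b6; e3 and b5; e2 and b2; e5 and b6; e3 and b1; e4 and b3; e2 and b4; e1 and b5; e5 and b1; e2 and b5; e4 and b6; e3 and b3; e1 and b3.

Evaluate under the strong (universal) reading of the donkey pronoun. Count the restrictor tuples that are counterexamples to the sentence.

"it" takes "a blueprint" as antecedent — a donkey pronoun bound across the clause boundary.
Strong reading: for every (e,b) with drafted(e,b), approved(e,b) ∧ archived(e,b).
Restrictor pairs: (e1,b1) ✓  (e1,b3) ✓  (e1,b6) ✓  (e2,b2) ✓  (e2,b4) ✓  (e2,b5) ✓  (e3,b3) ✓  (e3,b4) ✓  (e4,b1) ✓  (e4,b3) ✓  (e4,b6) ✓  (e5,b1) ✓  (e5,b4) ✓  (e5,b6) ✓
Counterexamples (restrictor pairs failing the scope): 0.

0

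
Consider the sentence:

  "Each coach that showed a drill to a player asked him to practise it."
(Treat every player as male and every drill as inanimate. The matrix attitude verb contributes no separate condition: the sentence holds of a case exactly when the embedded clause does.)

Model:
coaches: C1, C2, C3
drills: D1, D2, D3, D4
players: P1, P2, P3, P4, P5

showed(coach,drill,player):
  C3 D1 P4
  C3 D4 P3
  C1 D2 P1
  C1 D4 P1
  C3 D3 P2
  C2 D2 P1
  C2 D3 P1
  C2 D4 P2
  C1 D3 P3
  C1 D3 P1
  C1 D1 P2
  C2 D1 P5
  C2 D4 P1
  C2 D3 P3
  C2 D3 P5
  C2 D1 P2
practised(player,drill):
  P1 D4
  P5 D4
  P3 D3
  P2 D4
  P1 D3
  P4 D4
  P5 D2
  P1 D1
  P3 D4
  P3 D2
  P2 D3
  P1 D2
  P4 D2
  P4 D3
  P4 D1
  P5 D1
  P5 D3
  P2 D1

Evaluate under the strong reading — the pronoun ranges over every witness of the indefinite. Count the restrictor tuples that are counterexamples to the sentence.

"him" takes "a player" as antecedent and "it" takes "a drill"; both are donkey pronouns co-varying with the restrictor.
Strong reading: for every (c,d,p) with showed(c,d,p), practised(p,d).
Restrictor triples: (C1,D1,P2)→practised(P2,D1) ✓  (C1,D2,P1)→practised(P1,D2) ✓  (C1,D3,P1)→practised(P1,D3) ✓  (C1,D3,P3)→practised(P3,D3) ✓  (C1,D4,P1)→practised(P1,D4) ✓  (C2,D1,P2)→practised(P2,D1) ✓  (C2,D1,P5)→practised(P5,D1) ✓  (C2,D2,P1)→practised(P1,D2) ✓  (C2,D3,P1)→practised(P1,D3) ✓  (C2,D3,P3)→practised(P3,D3) ✓  (C2,D3,P5)→practised(P5,D3) ✓  (C2,D4,P1)→practised(P1,D4) ✓  (C2,D4,P2)→practised(P2,D4) ✓  (C3,D1,P4)→practised(P4,D1) ✓  (C3,D3,P2)→practised(P2,D3) ✓  (C3,D4,P3)→practised(P3,D4) ✓
Counterexamples (restrictor triples failing the scope): 0.

0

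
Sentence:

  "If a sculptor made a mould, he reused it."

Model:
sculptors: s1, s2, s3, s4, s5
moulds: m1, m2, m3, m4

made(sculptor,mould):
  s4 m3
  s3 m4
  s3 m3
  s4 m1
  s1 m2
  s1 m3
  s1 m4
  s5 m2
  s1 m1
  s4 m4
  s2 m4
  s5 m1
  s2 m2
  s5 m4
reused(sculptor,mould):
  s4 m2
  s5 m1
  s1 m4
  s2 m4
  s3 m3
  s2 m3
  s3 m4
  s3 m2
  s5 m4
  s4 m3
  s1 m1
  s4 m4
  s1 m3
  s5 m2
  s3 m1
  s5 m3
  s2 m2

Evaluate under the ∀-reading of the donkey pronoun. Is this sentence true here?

"it" takes "a mould" as antecedent — a donkey pronoun bound across the clause boundary.
Strong reading: for every (s,m) with made(s,m), reused(s,m).
Restrictor pairs: (s1,m1) ✓  (s1,m2) ✗  (s1,m3) ✓  (s1,m4) ✓  (s2,m2) ✓  (s2,m4) ✓  (s3,m3) ✓  (s3,m4) ✓  (s4,m1) ✗  (s4,m3) ✓  (s4,m4) ✓  (s5,m1) ✓  (s5,m2) ✓  (s5,m4) ✓
Counterexample: (s1,m2) is in made but fails the scope.

False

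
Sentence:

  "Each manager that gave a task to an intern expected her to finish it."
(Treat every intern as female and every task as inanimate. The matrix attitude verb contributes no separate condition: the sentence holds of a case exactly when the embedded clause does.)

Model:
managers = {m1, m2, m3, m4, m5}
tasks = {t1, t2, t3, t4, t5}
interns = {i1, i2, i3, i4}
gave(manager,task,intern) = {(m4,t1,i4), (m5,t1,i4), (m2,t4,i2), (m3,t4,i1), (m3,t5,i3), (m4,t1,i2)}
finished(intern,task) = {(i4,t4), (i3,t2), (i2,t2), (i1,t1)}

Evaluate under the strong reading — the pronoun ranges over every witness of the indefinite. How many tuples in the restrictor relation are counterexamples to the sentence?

"her" takes "an intern" as antecedent and "it" takes "a task"; both are donkey pronouns co-varying with the restrictor.
Strong reading: for every (m,t,i) with gave(m,t,i), finished(i,t).
Restrictor triples: (m2,t4,i2)→finished(i2,t4) ✗  (m3,t4,i1)→finished(i1,t4) ✗  (m3,t5,i3)→finished(i3,t5) ✗  (m4,t1,i2)→finished(i2,t1) ✗  (m4,t1,i4)→finished(i4,t1) ✗  (m5,t1,i4)→finished(i4,t1) ✗
Counterexamples (restrictor triples failing the scope): 6.

6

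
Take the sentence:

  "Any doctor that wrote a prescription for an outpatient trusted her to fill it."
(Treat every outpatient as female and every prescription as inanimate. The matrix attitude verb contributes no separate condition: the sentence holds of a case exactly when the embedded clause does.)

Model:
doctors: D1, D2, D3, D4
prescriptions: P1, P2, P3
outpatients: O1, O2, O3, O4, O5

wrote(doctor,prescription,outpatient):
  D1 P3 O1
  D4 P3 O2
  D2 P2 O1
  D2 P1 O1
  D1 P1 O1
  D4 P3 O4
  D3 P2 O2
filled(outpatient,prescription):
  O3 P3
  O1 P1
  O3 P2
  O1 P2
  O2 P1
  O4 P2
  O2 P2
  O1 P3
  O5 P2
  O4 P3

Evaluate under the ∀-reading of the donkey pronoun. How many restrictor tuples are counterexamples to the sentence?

1

"her" takes "an outpatient" as antecedent and "it" takes "a prescription"; both are donkey pronouns co-varying with the restrictor.
Strong reading: for every (d,p,o) with wrote(d,p,o), filled(o,p).
Restrictor triples: (D1,P1,O1)→filled(O1,P1) ✓  (D1,P3,O1)→filled(O1,P3) ✓  (D2,P1,O1)→filled(O1,P1) ✓  (D2,P2,O1)→filled(O1,P2) ✓  (D3,P2,O2)→filled(O2,P2) ✓  (D4,P3,O2)→filled(O2,P3) ✗  (D4,P3,O4)→filled(O4,P3) ✓
Counterexamples (restrictor triples failing the scope): 1.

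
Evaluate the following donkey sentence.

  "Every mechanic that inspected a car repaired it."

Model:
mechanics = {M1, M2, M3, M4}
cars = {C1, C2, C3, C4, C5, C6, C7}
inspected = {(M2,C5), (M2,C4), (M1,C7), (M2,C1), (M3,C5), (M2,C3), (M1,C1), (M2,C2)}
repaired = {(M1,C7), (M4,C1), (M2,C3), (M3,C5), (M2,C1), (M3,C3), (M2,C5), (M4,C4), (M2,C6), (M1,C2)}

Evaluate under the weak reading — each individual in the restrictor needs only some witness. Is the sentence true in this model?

True

"it" takes "a car" as antecedent — a donkey pronoun bound across the clause boundary.
Weak reading: every mechanic m with some inspected-car has at least one inspected-car c such that repaired(m,c).
Per mechanic: M1:✓  M2:✓  M3:✓
Every mechanic in the restrictor has a witness.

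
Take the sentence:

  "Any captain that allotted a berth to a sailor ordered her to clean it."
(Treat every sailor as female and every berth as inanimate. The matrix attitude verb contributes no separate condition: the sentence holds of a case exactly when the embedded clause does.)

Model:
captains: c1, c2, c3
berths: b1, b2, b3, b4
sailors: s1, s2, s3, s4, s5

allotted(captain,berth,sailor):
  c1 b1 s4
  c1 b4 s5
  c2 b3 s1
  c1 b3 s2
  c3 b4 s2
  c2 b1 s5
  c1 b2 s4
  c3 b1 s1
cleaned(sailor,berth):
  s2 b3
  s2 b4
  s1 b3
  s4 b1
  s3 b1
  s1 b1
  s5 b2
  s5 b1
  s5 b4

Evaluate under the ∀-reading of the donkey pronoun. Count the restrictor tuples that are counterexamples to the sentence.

"her" takes "a sailor" as antecedent and "it" takes "a berth"; both are donkey pronouns co-varying with the restrictor.
Strong reading: for every (c,b,s) with allotted(c,b,s), cleaned(s,b).
Restrictor triples: (c1,b1,s4)→cleaned(s4,b1) ✓  (c1,b2,s4)→cleaned(s4,b2) ✗  (c1,b3,s2)→cleaned(s2,b3) ✓  (c1,b4,s5)→cleaned(s5,b4) ✓  (c2,b1,s5)→cleaned(s5,b1) ✓  (c2,b3,s1)→cleaned(s1,b3) ✓  (c3,b1,s1)→cleaned(s1,b1) ✓  (c3,b4,s2)→cleaned(s2,b4) ✓
Counterexamples (restrictor triples failing the scope): 1.

1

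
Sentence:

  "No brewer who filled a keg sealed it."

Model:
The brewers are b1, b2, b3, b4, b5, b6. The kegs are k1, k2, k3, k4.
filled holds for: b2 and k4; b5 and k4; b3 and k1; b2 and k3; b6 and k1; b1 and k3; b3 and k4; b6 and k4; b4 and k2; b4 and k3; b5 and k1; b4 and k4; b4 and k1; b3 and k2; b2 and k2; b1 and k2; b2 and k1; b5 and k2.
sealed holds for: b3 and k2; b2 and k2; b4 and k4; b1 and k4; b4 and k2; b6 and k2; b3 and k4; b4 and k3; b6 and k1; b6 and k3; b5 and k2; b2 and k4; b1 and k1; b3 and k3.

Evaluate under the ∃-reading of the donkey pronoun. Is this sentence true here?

"it" takes "a keg" as antecedent — a donkey pronoun bound across the clause boundary.
Truth condition: for no (b,k) with filled(b,k) does sealed(b,k) hold.
Restrictor pairs — does the scope hold? (b1,k2):fails  (b1,k3):fails  (b2,k1):fails  (b2,k2):holds  (b2,k3):fails  (b2,k4):holds  (b3,k1):fails  (b3,k2):holds  (b3,k4):holds  (b4,k1):fails  (b4,k2):holds  (b4,k3):holds  (b4,k4):holds  (b5,k1):fails  (b5,k2):holds  (b5,k4):fails  (b6,k1):holds  (b6,k4):fails
Scope holds for 9 pair(s), so the sentence is false.

False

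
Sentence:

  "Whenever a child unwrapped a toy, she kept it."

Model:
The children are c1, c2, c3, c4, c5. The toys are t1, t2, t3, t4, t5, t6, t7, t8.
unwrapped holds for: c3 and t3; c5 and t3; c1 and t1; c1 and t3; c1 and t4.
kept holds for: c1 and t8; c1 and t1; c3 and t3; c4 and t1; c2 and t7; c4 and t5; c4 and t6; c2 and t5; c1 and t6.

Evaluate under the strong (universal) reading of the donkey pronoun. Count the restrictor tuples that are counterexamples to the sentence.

"it" takes "a toy" as antecedent — a donkey pronoun bound across the clause boundary.
Strong reading: for every (c,t) with unwrapped(c,t), kept(c,t).
Restrictor pairs: (c1,t1) ✓  (c1,t3) ✗  (c1,t4) ✗  (c3,t3) ✓  (c5,t3) ✗
Counterexamples (restrictor pairs failing the scope): 3.

3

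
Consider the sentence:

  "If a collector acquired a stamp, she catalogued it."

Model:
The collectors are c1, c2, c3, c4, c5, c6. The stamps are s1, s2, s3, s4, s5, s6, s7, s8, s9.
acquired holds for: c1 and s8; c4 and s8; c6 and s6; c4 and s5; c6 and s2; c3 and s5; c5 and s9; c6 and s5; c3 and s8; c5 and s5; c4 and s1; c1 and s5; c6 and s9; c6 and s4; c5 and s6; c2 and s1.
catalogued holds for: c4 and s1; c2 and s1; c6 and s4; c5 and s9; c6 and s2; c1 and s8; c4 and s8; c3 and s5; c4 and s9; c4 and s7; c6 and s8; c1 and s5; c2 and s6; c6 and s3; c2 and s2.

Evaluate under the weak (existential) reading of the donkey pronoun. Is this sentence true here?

"it" takes "a stamp" as antecedent — a donkey pronoun bound across the clause boundary.
Weak reading: every collector c with some acquired-stamp has at least one acquired-stamp s such that catalogued(c,s).
Per collector: c1:✓  c2:✓  c3:✓  c4:✓  c5:✓  c6:✓
Every collector in the restrictor has a witness.

True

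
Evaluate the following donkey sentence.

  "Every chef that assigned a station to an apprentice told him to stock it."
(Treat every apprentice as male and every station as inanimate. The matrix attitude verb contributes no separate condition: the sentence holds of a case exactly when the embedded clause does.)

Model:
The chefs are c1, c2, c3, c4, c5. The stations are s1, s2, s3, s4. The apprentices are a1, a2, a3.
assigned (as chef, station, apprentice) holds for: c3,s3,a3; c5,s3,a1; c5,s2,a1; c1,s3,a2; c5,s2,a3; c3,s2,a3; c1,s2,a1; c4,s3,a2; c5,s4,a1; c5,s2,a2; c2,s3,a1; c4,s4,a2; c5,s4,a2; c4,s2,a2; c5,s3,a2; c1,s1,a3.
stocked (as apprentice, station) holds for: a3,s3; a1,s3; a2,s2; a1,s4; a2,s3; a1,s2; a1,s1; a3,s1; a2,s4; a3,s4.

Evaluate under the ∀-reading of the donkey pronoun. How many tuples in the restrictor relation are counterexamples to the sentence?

2

"him" takes "an apprentice" as antecedent and "it" takes "a station"; both are donkey pronouns co-varying with the restrictor.
Strong reading: for every (c,s,a) with assigned(c,s,a), stocked(a,s).
Restrictor triples: (c1,s1,a3)→stocked(a3,s1) ✓  (c1,s2,a1)→stocked(a1,s2) ✓  (c1,s3,a2)→stocked(a2,s3) ✓  (c2,s3,a1)→stocked(a1,s3) ✓  (c3,s2,a3)→stocked(a3,s2) ✗  (c3,s3,a3)→stocked(a3,s3) ✓  (c4,s2,a2)→stocked(a2,s2) ✓  (c4,s3,a2)→stocked(a2,s3) ✓  (c4,s4,a2)→stocked(a2,s4) ✓  (c5,s2,a1)→stocked(a1,s2) ✓  (c5,s2,a2)→stocked(a2,s2) ✓  (c5,s2,a3)→stocked(a3,s2) ✗  (c5,s3,a1)→stocked(a1,s3) ✓  (c5,s3,a2)→stocked(a2,s3) ✓  (c5,s4,a1)→stocked(a1,s4) ✓  (c5,s4,a2)→stocked(a2,s4) ✓
Counterexamples (restrictor triples failing the scope): 2.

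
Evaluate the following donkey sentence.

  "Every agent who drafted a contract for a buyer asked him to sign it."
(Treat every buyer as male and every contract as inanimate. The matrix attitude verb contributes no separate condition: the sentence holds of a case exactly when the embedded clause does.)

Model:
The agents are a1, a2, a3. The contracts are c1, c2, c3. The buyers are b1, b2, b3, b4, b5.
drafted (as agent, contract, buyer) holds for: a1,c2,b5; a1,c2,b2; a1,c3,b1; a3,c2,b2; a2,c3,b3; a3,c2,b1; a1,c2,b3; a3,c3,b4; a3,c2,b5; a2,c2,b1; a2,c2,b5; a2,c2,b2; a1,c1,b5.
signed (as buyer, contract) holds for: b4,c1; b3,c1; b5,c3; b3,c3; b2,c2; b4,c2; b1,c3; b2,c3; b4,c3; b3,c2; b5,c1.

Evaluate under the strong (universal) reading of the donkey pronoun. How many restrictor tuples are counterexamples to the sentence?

"him" takes "a buyer" as antecedent and "it" takes "a contract"; both are donkey pronouns co-varying with the restrictor.
Strong reading: for every (a,c,b) with drafted(a,c,b), signed(b,c).
Restrictor triples: (a1,c1,b5)→signed(b5,c1) ✓  (a1,c2,b2)→signed(b2,c2) ✓  (a1,c2,b3)→signed(b3,c2) ✓  (a1,c2,b5)→signed(b5,c2) ✗  (a1,c3,b1)→signed(b1,c3) ✓  (a2,c2,b1)→signed(b1,c2) ✗  (a2,c2,b2)→signed(b2,c2) ✓  (a2,c2,b5)→signed(b5,c2) ✗  (a2,c3,b3)→signed(b3,c3) ✓  (a3,c2,b1)→signed(b1,c2) ✗  (a3,c2,b2)→signed(b2,c2) ✓  (a3,c2,b5)→signed(b5,c2) ✗  (a3,c3,b4)→signed(b4,c3) ✓
Counterexamples (restrictor triples failing the scope): 5.

5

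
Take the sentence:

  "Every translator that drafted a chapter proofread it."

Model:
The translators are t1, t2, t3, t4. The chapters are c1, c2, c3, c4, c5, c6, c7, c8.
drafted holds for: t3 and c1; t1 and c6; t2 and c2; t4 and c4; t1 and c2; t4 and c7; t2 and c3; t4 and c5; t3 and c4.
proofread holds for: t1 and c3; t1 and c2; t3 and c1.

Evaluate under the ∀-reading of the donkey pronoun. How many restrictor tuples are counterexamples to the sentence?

7

"it" takes "a chapter" as antecedent — a donkey pronoun bound across the clause boundary.
Strong reading: for every (t,c) with drafted(t,c), proofread(t,c).
Restrictor pairs: (t1,c2) ✓  (t1,c6) ✗  (t2,c2) ✗  (t2,c3) ✗  (t3,c1) ✓  (t3,c4) ✗  (t4,c4) ✗  (t4,c5) ✗  (t4,c7) ✗
Counterexamples (restrictor pairs failing the scope): 7.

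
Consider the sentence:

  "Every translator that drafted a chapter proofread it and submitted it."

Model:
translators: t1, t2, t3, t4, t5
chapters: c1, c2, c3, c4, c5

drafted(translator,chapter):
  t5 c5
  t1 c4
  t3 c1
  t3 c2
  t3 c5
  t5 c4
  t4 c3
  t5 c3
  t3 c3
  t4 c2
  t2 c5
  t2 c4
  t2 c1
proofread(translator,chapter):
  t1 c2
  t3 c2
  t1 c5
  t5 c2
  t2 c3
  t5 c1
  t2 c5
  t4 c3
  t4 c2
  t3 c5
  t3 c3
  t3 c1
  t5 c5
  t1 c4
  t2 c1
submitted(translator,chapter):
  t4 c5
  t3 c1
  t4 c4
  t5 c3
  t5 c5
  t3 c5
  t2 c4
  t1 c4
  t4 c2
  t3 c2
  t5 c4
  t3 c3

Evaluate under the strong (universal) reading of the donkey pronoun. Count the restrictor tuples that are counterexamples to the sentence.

6

"it" takes "a chapter" as antecedent — a donkey pronoun bound across the clause boundary.
Strong reading: for every (t,c) with drafted(t,c), proofread(t,c) ∧ submitted(t,c).
Restrictor pairs: (t1,c4) ✓  (t2,c1) ✗  (t2,c4) ✗  (t2,c5) ✗  (t3,c1) ✓  (t3,c2) ✓  (t3,c3) ✓  (t3,c5) ✓  (t4,c2) ✓  (t4,c3) ✗  (t5,c3) ✗  (t5,c4) ✗  (t5,c5) ✓
Counterexamples (restrictor pairs failing the scope): 6.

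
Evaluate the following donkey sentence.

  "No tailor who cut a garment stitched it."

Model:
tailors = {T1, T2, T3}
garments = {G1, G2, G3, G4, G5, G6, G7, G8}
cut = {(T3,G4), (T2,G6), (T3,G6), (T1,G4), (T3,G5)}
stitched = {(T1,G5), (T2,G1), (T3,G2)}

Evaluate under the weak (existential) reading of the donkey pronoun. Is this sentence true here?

True

"it" takes "a garment" as antecedent — a donkey pronoun bound across the clause boundary.
Truth condition: for no (t,g) with cut(t,g) does stitched(t,g) hold.
Restrictor pairs — does the scope hold? (T1,G4):fails  (T2,G6):fails  (T3,G4):fails  (T3,G5):fails  (T3,G6):fails
Scope holds for no restrictor pair, so the sentence is true.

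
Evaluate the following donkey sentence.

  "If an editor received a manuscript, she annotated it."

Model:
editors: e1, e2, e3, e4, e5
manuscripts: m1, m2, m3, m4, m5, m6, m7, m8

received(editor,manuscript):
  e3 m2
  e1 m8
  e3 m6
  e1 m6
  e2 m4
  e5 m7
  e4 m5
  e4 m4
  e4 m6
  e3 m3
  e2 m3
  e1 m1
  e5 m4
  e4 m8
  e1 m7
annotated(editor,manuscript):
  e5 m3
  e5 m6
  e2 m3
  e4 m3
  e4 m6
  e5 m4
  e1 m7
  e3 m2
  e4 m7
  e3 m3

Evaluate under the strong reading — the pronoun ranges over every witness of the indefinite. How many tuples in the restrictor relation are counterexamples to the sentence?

"it" takes "a manuscript" as antecedent — a donkey pronoun bound across the clause boundary.
Strong reading: for every (e,m) with received(e,m), annotated(e,m).
Restrictor pairs: (e1,m1) ✗  (e1,m6) ✗  (e1,m7) ✓  (e1,m8) ✗  (e2,m3) ✓  (e2,m4) ✗  (e3,m2) ✓  (e3,m3) ✓  (e3,m6) ✗  (e4,m4) ✗  (e4,m5) ✗  (e4,m6) ✓  (e4,m8) ✗  (e5,m4) ✓  (e5,m7) ✗
Counterexamples (restrictor pairs failing the scope): 9.

9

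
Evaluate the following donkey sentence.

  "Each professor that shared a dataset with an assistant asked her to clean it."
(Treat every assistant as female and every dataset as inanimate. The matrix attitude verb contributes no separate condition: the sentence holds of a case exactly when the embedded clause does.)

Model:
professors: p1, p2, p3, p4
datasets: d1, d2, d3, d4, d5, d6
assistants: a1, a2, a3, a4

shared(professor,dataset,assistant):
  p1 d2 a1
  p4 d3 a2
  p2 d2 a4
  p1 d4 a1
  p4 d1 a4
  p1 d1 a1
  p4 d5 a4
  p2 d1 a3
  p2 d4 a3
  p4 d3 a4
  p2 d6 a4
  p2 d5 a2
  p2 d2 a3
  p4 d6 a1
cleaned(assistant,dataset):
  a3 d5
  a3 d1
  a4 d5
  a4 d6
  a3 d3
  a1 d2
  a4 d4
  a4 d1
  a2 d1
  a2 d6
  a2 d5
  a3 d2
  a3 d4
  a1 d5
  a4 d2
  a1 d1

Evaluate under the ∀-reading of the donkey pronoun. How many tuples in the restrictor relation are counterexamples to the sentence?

4

"her" takes "an assistant" as antecedent and "it" takes "a dataset"; both are donkey pronouns co-varying with the restrictor.
Strong reading: for every (p,d,a) with shared(p,d,a), cleaned(a,d).
Restrictor triples: (p1,d1,a1)→cleaned(a1,d1) ✓  (p1,d2,a1)→cleaned(a1,d2) ✓  (p1,d4,a1)→cleaned(a1,d4) ✗  (p2,d1,a3)→cleaned(a3,d1) ✓  (p2,d2,a3)→cleaned(a3,d2) ✓  (p2,d2,a4)→cleaned(a4,d2) ✓  (p2,d4,a3)→cleaned(a3,d4) ✓  (p2,d5,a2)→cleaned(a2,d5) ✓  (p2,d6,a4)→cleaned(a4,d6) ✓  (p4,d1,a4)→cleaned(a4,d1) ✓  (p4,d3,a2)→cleaned(a2,d3) ✗  (p4,d3,a4)→cleaned(a4,d3) ✗  (p4,d5,a4)→cleaned(a4,d5) ✓  (p4,d6,a1)→cleaned(a1,d6) ✗
Counterexamples (restrictor triples failing the scope): 4.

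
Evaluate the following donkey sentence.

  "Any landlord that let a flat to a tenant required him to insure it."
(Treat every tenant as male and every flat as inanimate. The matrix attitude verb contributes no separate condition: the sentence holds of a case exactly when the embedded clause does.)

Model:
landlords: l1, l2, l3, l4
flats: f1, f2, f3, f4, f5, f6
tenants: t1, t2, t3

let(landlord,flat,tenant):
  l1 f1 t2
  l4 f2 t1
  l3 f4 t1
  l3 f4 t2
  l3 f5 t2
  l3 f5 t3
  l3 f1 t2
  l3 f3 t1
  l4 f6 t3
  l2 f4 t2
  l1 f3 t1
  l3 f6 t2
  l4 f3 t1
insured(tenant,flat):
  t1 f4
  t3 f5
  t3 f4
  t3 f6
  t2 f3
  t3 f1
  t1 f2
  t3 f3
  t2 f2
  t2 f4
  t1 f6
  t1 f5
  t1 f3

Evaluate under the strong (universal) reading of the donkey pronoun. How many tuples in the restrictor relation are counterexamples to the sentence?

"him" takes "a tenant" as antecedent and "it" takes "a flat"; both are donkey pronouns co-varying with the restrictor.
Strong reading: for every (l,f,t) with let(l,f,t), insured(t,f).
Restrictor triples: (l1,f1,t2)→insured(t2,f1) ✗  (l1,f3,t1)→insured(t1,f3) ✓  (l2,f4,t2)→insured(t2,f4) ✓  (l3,f1,t2)→insured(t2,f1) ✗  (l3,f3,t1)→insured(t1,f3) ✓  (l3,f4,t1)→insured(t1,f4) ✓  (l3,f4,t2)→insured(t2,f4) ✓  (l3,f5,t2)→insured(t2,f5) ✗  (l3,f5,t3)→insured(t3,f5) ✓  (l3,f6,t2)→insured(t2,f6) ✗  (l4,f2,t1)→insured(t1,f2) ✓  (l4,f3,t1)→insured(t1,f3) ✓  (l4,f6,t3)→insured(t3,f6) ✓
Counterexamples (restrictor triples failing the scope): 4.

4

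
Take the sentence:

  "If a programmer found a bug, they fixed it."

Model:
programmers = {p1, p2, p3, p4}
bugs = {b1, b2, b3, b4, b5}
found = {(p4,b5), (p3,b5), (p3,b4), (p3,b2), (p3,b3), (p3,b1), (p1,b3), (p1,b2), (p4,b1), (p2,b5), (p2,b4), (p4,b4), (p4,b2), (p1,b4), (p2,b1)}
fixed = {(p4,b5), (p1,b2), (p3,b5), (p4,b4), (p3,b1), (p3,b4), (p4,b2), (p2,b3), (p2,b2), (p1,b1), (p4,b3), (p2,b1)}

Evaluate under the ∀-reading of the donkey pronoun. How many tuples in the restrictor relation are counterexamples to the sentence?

7

"it" takes "a bug" as antecedent — a donkey pronoun bound across the clause boundary.
Strong reading: for every (p,b) with found(p,b), fixed(p,b).
Restrictor pairs: (p1,b2) ✓  (p1,b3) ✗  (p1,b4) ✗  (p2,b1) ✓  (p2,b4) ✗  (p2,b5) ✗  (p3,b1) ✓  (p3,b2) ✗  (p3,b3) ✗  (p3,b4) ✓  (p3,b5) ✓  (p4,b1) ✗  (p4,b2) ✓  (p4,b4) ✓  (p4,b5) ✓
Counterexamples (restrictor pairs failing the scope): 7.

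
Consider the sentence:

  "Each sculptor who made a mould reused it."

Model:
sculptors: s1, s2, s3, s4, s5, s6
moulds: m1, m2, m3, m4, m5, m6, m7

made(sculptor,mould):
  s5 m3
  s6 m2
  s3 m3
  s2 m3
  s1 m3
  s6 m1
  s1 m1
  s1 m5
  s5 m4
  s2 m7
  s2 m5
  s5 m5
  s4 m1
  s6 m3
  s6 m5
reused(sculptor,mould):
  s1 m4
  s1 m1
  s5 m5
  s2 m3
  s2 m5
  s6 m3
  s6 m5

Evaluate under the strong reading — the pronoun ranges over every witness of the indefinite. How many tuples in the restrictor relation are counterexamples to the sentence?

9

"it" takes "a mould" as antecedent — a donkey pronoun bound across the clause boundary.
Strong reading: for every (s,m) with made(s,m), reused(s,m).
Restrictor pairs: (s1,m1) ✓  (s1,m3) ✗  (s1,m5) ✗  (s2,m3) ✓  (s2,m5) ✓  (s2,m7) ✗  (s3,m3) ✗  (s4,m1) ✗  (s5,m3) ✗  (s5,m4) ✗  (s5,m5) ✓  (s6,m1) ✗  (s6,m2) ✗  (s6,m3) ✓  (s6,m5) ✓
Counterexamples (restrictor pairs failing the scope): 9.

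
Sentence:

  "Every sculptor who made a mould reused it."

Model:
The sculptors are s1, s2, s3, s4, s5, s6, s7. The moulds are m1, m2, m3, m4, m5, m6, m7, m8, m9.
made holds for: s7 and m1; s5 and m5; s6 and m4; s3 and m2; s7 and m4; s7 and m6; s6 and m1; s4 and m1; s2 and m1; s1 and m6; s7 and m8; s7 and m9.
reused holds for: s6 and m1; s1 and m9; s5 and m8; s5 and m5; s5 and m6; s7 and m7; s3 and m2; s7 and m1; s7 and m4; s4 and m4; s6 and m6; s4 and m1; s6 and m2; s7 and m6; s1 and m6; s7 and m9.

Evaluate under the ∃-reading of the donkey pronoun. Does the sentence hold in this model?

False

"it" takes "a mould" as antecedent — a donkey pronoun bound across the clause boundary.
Weak reading: every sculptor s with some made-mould has at least one made-mould m such that reused(s,m).
Per sculptor: s1:✓  s2:✗  s3:✓  s4:✓  s5:✓  s6:✓  s7:✓
s2 has no witness among its made-moulds.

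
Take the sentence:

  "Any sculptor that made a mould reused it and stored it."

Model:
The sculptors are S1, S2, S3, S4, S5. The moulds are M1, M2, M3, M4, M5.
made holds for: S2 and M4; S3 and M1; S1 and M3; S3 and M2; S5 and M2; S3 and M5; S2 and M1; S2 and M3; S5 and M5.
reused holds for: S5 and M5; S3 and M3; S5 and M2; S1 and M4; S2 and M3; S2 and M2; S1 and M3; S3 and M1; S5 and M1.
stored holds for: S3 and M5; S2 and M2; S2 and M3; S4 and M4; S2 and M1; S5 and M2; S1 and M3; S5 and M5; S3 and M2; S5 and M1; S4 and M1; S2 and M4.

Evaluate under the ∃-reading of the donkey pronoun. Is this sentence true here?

"it" takes "a mould" as antecedent — a donkey pronoun bound across the clause boundary.
Weak reading: every sculptor s with some made-mould has at least one made-mould m such that reused(s,m) ∧ stored(s,m).
Per sculptor: S1:✓  S2:✓  S3:✗  S5:✓
S3 has no witness among its made-moulds.

False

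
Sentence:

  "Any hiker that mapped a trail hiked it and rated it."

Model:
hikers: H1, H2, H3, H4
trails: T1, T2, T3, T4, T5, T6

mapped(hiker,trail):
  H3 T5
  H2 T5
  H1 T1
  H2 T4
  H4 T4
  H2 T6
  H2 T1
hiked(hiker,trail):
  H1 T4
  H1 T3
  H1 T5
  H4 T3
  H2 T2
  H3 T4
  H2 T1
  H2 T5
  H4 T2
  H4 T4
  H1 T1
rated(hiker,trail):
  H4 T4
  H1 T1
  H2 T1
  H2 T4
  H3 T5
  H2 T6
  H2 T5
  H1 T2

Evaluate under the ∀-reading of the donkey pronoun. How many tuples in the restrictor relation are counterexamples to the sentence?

3

"it" takes "a trail" as antecedent — a donkey pronoun bound across the clause boundary.
Strong reading: for every (h,t) with mapped(h,t), hiked(h,t) ∧ rated(h,t).
Restrictor pairs: (H1,T1) ✓  (H2,T1) ✓  (H2,T4) ✗  (H2,T5) ✓  (H2,T6) ✗  (H3,T5) ✗  (H4,T4) ✓
Counterexamples (restrictor pairs failing the scope): 3.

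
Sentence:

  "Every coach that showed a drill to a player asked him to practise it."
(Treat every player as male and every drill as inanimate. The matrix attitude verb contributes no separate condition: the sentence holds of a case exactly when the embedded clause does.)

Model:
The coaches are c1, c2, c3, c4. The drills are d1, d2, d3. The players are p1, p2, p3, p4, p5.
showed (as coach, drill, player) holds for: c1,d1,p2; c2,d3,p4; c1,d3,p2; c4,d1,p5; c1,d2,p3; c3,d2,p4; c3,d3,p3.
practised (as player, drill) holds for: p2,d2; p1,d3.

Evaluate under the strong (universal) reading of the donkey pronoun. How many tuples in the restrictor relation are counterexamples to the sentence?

"him" takes "a player" as antecedent and "it" takes "a drill"; both are donkey pronouns co-varying with the restrictor.
Strong reading: for every (c,d,p) with showed(c,d,p), practised(p,d).
Restrictor triples: (c1,d1,p2)→practised(p2,d1) ✗  (c1,d2,p3)→practised(p3,d2) ✗  (c1,d3,p2)→practised(p2,d3) ✗  (c2,d3,p4)→practised(p4,d3) ✗  (c3,d2,p4)→practised(p4,d2) ✗  (c3,d3,p3)→practised(p3,d3) ✗  (c4,d1,p5)→practised(p5,d1) ✗
Counterexamples (restrictor triples failing the scope): 7.

7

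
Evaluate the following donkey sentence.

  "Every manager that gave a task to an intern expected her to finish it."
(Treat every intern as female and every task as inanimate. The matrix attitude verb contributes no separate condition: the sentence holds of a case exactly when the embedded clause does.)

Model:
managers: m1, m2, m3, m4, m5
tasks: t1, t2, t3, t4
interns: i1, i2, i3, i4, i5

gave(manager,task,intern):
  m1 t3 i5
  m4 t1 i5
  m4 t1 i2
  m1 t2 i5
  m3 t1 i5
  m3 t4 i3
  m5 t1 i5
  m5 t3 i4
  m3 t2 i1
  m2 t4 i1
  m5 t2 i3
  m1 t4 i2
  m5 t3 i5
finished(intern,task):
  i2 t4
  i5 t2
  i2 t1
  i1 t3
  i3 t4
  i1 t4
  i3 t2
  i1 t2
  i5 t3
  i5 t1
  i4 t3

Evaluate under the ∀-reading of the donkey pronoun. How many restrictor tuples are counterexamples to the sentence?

0

"her" takes "an intern" as antecedent and "it" takes "a task"; both are donkey pronouns co-varying with the restrictor.
Strong reading: for every (m,t,i) with gave(m,t,i), finished(i,t).
Restrictor triples: (m1,t2,i5)→finished(i5,t2) ✓  (m1,t3,i5)→finished(i5,t3) ✓  (m1,t4,i2)→finished(i2,t4) ✓  (m2,t4,i1)→finished(i1,t4) ✓  (m3,t1,i5)→finished(i5,t1) ✓  (m3,t2,i1)→finished(i1,t2) ✓  (m3,t4,i3)→finished(i3,t4) ✓  (m4,t1,i2)→finished(i2,t1) ✓  (m4,t1,i5)→finished(i5,t1) ✓  (m5,t1,i5)→finished(i5,t1) ✓  (m5,t2,i3)→finished(i3,t2) ✓  (m5,t3,i4)→finished(i4,t3) ✓  (m5,t3,i5)→finished(i5,t3) ✓
Counterexamples (restrictor triples failing the scope): 0.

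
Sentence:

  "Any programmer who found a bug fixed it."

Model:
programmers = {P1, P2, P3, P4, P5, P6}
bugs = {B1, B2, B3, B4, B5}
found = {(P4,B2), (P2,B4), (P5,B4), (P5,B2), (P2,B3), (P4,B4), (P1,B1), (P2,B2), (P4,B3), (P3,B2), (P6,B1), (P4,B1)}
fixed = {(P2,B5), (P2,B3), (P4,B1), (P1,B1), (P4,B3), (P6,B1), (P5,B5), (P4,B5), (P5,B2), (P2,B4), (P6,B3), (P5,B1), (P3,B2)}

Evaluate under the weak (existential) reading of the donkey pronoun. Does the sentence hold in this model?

True

"it" takes "a bug" as antecedent — a donkey pronoun bound across the clause boundary.
Weak reading: every programmer p with some found-bug has at least one found-bug b such that fixed(p,b).
Per programmer: P1:✓  P2:✓  P3:✓  P4:✓  P5:✓  P6:✓
Every programmer in the restrictor has a witness.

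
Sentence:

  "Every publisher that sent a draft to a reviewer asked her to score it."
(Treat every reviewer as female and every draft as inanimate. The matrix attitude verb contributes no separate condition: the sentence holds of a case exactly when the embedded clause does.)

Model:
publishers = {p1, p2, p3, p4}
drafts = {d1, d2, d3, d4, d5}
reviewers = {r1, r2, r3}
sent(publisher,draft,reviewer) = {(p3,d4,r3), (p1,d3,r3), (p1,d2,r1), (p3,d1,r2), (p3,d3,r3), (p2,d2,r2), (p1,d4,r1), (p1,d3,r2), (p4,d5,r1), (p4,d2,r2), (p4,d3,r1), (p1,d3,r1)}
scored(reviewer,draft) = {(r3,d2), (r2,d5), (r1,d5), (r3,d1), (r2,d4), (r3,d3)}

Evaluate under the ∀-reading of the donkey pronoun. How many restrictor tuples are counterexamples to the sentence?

"her" takes "a reviewer" as antecedent and "it" takes "a draft"; both are donkey pronouns co-varying with the restrictor.
Strong reading: for every (p,d,r) with sent(p,d,r), scored(r,d).
Restrictor triples: (p1,d2,r1)→scored(r1,d2) ✗  (p1,d3,r1)→scored(r1,d3) ✗  (p1,d3,r2)→scored(r2,d3) ✗  (p1,d3,r3)→scored(r3,d3) ✓  (p1,d4,r1)→scored(r1,d4) ✗  (p2,d2,r2)→scored(r2,d2) ✗  (p3,d1,r2)→scored(r2,d1) ✗  (p3,d3,r3)→scored(r3,d3) ✓  (p3,d4,r3)→scored(r3,d4) ✗  (p4,d2,r2)→scored(r2,d2) ✗  (p4,d3,r1)→scored(r1,d3) ✗  (p4,d5,r1)→scored(r1,d5) ✓
Counterexamples (restrictor triples failing the scope): 9.

9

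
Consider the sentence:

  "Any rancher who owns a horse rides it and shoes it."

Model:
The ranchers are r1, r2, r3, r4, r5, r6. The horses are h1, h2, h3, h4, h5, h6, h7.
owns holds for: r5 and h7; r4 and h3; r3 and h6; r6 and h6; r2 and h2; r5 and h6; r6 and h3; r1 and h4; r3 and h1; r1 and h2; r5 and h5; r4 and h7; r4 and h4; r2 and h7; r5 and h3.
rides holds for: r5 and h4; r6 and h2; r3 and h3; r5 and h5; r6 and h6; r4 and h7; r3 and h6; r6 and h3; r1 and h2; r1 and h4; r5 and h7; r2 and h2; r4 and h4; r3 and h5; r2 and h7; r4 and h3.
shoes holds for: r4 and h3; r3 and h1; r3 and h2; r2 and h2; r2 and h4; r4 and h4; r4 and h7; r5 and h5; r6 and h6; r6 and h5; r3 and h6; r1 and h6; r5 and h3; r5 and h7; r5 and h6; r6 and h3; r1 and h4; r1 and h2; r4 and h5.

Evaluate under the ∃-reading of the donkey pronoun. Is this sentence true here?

True

"it" takes "a horse" as antecedent — a donkey pronoun bound across the clause boundary.
Weak reading: every rancher r with some owns-horse has at least one owns-horse h such that rides(r,h) ∧ shoes(r,h).
Per rancher: r1:✓  r2:✓  r3:✓  r4:✓  r5:✓  r6:✓
Every rancher in the restrictor has a witness.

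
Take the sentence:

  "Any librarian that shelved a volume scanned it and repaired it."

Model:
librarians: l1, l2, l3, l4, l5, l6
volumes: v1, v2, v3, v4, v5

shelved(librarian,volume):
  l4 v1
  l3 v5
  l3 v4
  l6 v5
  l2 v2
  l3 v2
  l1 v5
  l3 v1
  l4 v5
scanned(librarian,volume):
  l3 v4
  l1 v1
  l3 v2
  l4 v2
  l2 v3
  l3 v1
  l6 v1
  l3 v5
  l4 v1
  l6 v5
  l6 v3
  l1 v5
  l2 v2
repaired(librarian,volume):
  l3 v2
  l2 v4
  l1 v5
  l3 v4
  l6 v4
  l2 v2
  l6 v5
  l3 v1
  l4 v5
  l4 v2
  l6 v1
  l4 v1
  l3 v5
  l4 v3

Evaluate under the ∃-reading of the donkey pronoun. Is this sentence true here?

True

"it" takes "a volume" as antecedent — a donkey pronoun bound across the clause boundary.
Weak reading: every librarian l with some shelved-volume has at least one shelved-volume v such that scanned(l,v) ∧ repaired(l,v).
Per librarian: l1:✓  l2:✓  l3:✓  l4:✓  l6:✓
Every librarian in the restrictor has a witness.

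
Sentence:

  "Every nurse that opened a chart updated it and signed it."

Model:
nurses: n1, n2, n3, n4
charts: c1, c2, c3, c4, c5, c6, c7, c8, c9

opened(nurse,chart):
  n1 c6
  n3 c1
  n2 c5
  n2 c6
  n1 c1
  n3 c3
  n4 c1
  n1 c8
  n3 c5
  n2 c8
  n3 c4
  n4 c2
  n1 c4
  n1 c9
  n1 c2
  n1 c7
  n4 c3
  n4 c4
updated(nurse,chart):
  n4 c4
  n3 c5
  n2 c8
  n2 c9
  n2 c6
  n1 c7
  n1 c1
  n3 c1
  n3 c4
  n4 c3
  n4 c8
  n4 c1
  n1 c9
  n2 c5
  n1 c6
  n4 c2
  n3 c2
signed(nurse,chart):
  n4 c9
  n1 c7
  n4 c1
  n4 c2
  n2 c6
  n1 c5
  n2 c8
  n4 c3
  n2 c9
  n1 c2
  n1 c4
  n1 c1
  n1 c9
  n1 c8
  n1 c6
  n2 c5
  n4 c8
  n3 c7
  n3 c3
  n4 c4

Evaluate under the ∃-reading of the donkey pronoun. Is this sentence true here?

False

"it" takes "a chart" as antecedent — a donkey pronoun bound across the clause boundary.
Weak reading: every nurse n with some opened-chart has at least one opened-chart c such that updated(n,c) ∧ signed(n,c).
Per nurse: n1:✓  n2:✓  n3:✗  n4:✓
n3 has no witness among its opened-charts.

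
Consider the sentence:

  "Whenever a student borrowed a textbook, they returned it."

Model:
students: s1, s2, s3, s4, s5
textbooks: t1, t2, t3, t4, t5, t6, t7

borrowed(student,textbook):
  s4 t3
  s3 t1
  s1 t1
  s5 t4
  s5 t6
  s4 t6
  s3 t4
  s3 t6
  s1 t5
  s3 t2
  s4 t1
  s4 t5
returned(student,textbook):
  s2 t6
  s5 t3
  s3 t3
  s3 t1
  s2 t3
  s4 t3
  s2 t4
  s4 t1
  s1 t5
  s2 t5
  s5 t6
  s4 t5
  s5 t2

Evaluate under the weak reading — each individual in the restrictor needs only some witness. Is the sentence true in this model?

"it" takes "a textbook" as antecedent — a donkey pronoun bound across the clause boundary.
Weak reading: every student s with some borrowed-textbook has at least one borrowed-textbook t such that returned(s,t).
Per student: s1:✓  s3:✓  s4:✓  s5:✓
Every student in the restrictor has a witness.

True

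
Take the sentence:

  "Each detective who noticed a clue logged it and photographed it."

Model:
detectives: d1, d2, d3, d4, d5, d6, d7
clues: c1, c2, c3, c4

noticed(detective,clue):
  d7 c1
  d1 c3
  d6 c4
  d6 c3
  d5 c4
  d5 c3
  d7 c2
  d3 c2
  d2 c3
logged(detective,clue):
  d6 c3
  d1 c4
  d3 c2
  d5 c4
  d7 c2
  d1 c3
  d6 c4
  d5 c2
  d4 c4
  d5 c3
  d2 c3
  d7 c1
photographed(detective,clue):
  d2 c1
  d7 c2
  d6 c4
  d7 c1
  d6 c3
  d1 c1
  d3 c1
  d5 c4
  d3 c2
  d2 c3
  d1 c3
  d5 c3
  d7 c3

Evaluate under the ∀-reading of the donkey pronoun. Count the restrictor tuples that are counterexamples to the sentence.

"it" takes "a clue" as antecedent — a donkey pronoun bound across the clause boundary.
Strong reading: for every (d,c) with noticed(d,c), logged(d,c) ∧ photographed(d,c).
Restrictor pairs: (d1,c3) ✓  (d2,c3) ✓  (d3,c2) ✓  (d5,c3) ✓  (d5,c4) ✓  (d6,c3) ✓  (d6,c4) ✓  (d7,c1) ✓  (d7,c2) ✓
Counterexamples (restrictor pairs failing the scope): 0.

0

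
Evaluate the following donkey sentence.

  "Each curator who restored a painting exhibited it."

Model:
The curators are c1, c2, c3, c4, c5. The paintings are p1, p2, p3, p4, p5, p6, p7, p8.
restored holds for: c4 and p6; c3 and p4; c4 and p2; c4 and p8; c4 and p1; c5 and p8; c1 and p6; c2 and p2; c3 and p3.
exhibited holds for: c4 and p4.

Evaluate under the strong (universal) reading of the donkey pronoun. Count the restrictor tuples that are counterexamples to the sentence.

9

"it" takes "a painting" as antecedent — a donkey pronoun bound across the clause boundary.
Strong reading: for every (c,p) with restored(c,p), exhibited(c,p).
Restrictor pairs: (c1,p6) ✗  (c2,p2) ✗  (c3,p3) ✗  (c3,p4) ✗  (c4,p1) ✗  (c4,p2) ✗  (c4,p6) ✗  (c4,p8) ✗  (c5,p8) ✗
Counterexamples (restrictor pairs failing the scope): 9.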